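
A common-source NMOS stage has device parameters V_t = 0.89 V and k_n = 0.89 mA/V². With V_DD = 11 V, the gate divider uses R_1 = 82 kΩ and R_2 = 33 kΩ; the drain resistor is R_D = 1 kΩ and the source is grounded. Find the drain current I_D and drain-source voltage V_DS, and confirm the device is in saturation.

V_G = V_DD·R_2/(R_1+R_2) = 11×33/115 = 3.16 V. With the source grounded, V_GS = V_G = 3.16 V.
Assume saturation: I_D = (k_n/2)(V_GS − V_t)² = (0.89/2)×(3.16 − 0.89)² = 0.445×2.27² = 2.29 mA.
V_DS = V_DD − I_D·R_D = 11 − 2.29×1 = 8.71 V.
Saturation requires V_DS ≥ V_GS − V_t = 2.27 V; 8.71 ≥ 2.27 ✓.

I_D ≈ 2.3 mA, V_DS ≈ 8.7 V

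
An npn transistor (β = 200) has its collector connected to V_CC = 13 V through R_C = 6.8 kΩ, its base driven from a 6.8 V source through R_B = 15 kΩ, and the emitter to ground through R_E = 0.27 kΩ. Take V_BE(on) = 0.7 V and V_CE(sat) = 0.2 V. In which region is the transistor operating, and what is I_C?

Assume active: I_B = (6.8 − 0.7)/(15 + 201×0.27) = 0.0881 mA, I_C = β·I_B = 17.6 mA.
Then V_CE = 13 − 17.6×6.8 − 17.7×0.27 = -112 V < 0.2 V — the active assumption fails.
Re-solve with V_CE = 0.2 V. KCL at the emitter: V_E/R_E = (V_BB−0.7−V_E)/R_B + (V_CC−0.2−V_E)/R_C, giving V_E = 0.584 V.
I_C = (V_CC − 0.2 − V_E)/R_C = (12.8 − 0.584)/6.8 = 1.8 mA.
Check: I_B = (6.1 − 0.584)/15 = 0.368 mA, and β·I_B = 73.5 mA > I_C, confirming saturation.

saturation; I_C ≈ 1.8 mA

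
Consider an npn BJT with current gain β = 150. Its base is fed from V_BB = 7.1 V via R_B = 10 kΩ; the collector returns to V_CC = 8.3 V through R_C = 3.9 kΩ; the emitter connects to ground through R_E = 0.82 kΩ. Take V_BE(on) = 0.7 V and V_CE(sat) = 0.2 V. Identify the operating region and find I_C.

Assume active: I_B = (7.1 − 0.7)/(10 + 151×0.82) = 0.0478 mA, I_C = β·I_B = 7.17 mA.
Then V_CE = 8.3 − 7.17×3.9 − 7.22×0.82 = -25.6 V < 0.2 V — the active assumption fails.
Re-solve with V_CE = 0.2 V. KCL at the emitter: V_E/R_E = (V_BB−0.7−V_E)/R_B + (V_CC−0.2−V_E)/R_C, giving V_E = 1.72 V.
I_C = (V_CC − 0.2 − V_E)/R_C = (8.1 − 1.72)/3.9 = 1.63 mA.
Check: I_B = (6.4 − 1.72)/10 = 0.468 mA, and β·I_B = 70.1 mA > I_C, confirming saturation.

saturation; I_C ≈ 1.6 mA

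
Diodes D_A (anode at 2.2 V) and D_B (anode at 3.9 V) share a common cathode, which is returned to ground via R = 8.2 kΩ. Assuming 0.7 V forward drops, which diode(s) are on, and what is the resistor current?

Only D_B conducts; I_R ≈ 0.39 mA

Assume both conduct. Then node N would need to be at both 2.2−0.7 = 1.5 V and 3.9−0.7 = 3.2 V, which is impossible.
Assume only D_B conducts: V_N = 3.9 − 0.7 = 3.2 V, so I_R = 3.2/8.2 = 0.39 mA.
Check D_A: its anode-to-cathode voltage is 2.2 − 3.2 = -1 V < 0.7 V, so it is off. The assumption is consistent.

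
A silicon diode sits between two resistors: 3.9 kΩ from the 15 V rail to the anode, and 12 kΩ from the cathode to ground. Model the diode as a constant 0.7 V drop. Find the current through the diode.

I ≈ 0.9 mA

The two resistors are in series with the diode, so KVL gives 15 = I·3.9 + 0.7 + I·12.
I = (15 − 0.7) / (3.9 + 12) kΩ = 14.3 / 15.9 = 0.899 mA.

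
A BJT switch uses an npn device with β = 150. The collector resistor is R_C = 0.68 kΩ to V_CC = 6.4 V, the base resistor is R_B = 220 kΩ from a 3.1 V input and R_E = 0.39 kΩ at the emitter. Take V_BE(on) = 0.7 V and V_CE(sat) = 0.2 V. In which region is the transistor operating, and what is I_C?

Assume active. Base-emitter loop: I_B = (V_BB − V_BE)/(R_B + (β+1)R_E) = (3.1 − 0.7)/(220 + 151×0.39) = 0.00861 mA.
I_C = β·I_B = 150×0.00861 = 1.29 mA.
V_CE = V_CC − I_C·R_C − I_E·R_E = 6.4 − 1.29×0.68 − 1.3×0.39 = 5.02 V > V_CE(sat), so the active-region assumption holds.

active; I_C ≈ 1.3 mA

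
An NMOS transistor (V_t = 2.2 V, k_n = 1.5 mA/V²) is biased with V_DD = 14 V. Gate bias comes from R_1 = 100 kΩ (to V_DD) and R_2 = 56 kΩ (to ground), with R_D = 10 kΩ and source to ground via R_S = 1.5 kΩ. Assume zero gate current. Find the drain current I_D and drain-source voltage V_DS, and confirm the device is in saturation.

V_G = V_DD·R_2/(R_1+R_2) = 14×56/156 = 5.03 V.
Assume saturation: I_D = (k_n/2)(V_GS − V_t)² with V_GS = V_G − I_D·R_S = 5.03 − 1.5·I_D.
Substituting gives 1.69·I_D² − 7.36·I_D + 5.99 = 0, with roots I_D = 1.08 or 3.28 mA.
The root I_D = 3.28 mA gives V_GS = 0.11 V ≤ V_t, so take I_D = 1.08 mA.
Then V_GS = 3.4 V and V_DS = V_DD − I_D(R_D+R_S) = 14 − 1.08×11.5 = 1.55 V.
Saturation requires V_DS ≥ V_GS − V_t = 1.2 V; 1.55 ≥ 1.2 ✓.

I_D ≈ 1.1 mA, V_DS ≈ 1.5 V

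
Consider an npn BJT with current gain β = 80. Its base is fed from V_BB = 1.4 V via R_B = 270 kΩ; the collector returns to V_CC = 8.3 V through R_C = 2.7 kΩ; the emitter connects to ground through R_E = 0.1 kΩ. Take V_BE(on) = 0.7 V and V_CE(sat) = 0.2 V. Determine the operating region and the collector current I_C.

Assume active. Base-emitter loop: I_B = (V_BB − V_BE)/(R_B + (β+1)R_E) = (1.4 − 0.7)/(270 + 81×0.1) = 0.00252 mA.
I_C = β·I_B = 80×0.00252 = 0.201 mA.
V_CE = V_CC − I_C·R_C − I_E·R_E = 8.3 − 0.201×2.7 − 0.204×0.1 = 7.74 V > V_CE(sat), so the active-region assumption holds.

active; I_C ≈ 0.2 mA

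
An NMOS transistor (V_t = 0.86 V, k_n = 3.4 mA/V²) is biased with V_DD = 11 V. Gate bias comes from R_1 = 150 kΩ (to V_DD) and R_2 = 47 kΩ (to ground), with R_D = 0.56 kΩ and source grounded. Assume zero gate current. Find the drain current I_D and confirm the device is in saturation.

V_G = V_DD·R_2/(R_1+R_2) = 11×47/197 = 2.62 V. With the source grounded, V_GS = V_G = 2.62 V.
Assume saturation: I_D = (k_n/2)(V_GS − V_t)² = (3.4/2)×(2.62 − 0.86)² = 1.7×1.76² = 5.29 mA.
V_DS = V_DD − I_D·R_D = 11 − 5.29×0.56 = 8.04 V.
Saturation requires V_DS ≥ V_GS − V_t = 1.76 V; 8.04 ≥ 1.76 ✓.

I_D ≈ 5.3 mA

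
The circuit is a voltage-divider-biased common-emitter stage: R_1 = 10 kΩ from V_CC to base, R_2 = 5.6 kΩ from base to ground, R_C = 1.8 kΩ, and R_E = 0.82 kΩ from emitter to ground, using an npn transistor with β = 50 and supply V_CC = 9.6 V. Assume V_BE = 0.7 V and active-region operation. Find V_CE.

V_CE ≈ 1.6 V

Thevenize the base divider: V_Th = V_CC·R_2/(R_1+R_2) = 9.6×5.6/15.6 = 3.45 V, R_Th = R_1‖R_2 = 3.59 kΩ.
Base-emitter loop: V_Th = I_B·R_Th + V_BE + (β+1)I_B·R_E, so I_B = (3.45 − 0.7) / (3.59 + 51×0.82) = 0.0605 mA.
I_C = β·I_B = 50×0.0605 = 3.02 mA, and I_E = (β+1)I_B = 3.08 mA.
V_CE = V_CC − I_C·R_C − I_E·R_E = 9.6 − 3.02×1.8 − 3.08×0.82 = 1.63 V.
V_CE = 1.63 V > 0.2 V confirms active-region operation.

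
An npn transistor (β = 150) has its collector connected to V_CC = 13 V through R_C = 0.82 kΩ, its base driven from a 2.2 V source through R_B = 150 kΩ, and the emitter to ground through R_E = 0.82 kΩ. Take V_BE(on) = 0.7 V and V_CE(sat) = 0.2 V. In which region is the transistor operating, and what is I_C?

Assume active. Base-emitter loop: I_B = (V_BB − V_BE)/(R_B + (β+1)R_E) = (2.2 − 0.7)/(150 + 151×0.82) = 0.00548 mA.
I_C = β·I_B = 150×0.00548 = 0.822 mA.
V_CE = V_CC − I_C·R_C − I_E·R_E = 13 − 0.822×0.82 − 0.827×0.82 = 11.6 V > V_CE(sat), so the active-region assumption holds.

active; I_C ≈ 0.82 mA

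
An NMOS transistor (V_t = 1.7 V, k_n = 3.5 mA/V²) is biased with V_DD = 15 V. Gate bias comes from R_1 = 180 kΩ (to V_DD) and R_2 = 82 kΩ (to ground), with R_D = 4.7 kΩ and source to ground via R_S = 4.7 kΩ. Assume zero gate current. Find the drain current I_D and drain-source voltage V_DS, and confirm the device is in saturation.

V_G = V_DD·R_2/(R_1+R_2) = 15×82/262 = 4.69 V.
Assume saturation: I_D = (k_n/2)(V_GS − V_t)² with V_GS = V_G − I_D·R_S = 4.69 − 4.7·I_D.
Substituting gives 38.7·I_D² − 50.3·I_D + 15.7 = 0, with roots I_D = 0.521 or 0.779 mA.
The root I_D = 0.779 mA gives V_GS = 1.03 V ≤ V_t, so take I_D = 0.521 mA.
Then V_GS = 2.25 V and V_DS = V_DD − I_D(R_D+R_S) = 15 − 0.521×9.4 = 10.1 V.
Saturation requires V_DS ≥ V_GS − V_t = 0.546 V; 10.1 ≥ 0.546 ✓.

I_D ≈ 0.52 mA, V_DS ≈ 10 V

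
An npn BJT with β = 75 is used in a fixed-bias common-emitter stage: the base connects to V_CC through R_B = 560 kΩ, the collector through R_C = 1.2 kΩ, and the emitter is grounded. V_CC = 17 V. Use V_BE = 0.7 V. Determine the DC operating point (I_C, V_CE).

I_C ≈ 2.2 mA, V_CE ≈ 14 V

Base loop: V_CC = I_B·R_B + V_BE, so I_B = (17 − 0.7)/560 kΩ = 0.0291 mA.
In the active region I_C = β·I_B = 75 × 0.0291 = 2.18 mA.
Collector loop: V_CE = V_CC − I_C·R_C = 17 − 2.18×1.2 = 14.4 V.
Since V_CE = 14.4 V > V_CE(sat) ≈ 0.2 V, the transistor is in the active region as assumed.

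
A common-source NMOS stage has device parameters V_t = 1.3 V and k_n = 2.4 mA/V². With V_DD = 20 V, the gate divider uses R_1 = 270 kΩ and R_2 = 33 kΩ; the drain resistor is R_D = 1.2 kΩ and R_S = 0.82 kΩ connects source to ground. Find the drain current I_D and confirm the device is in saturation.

V_G = V_DD·R_2/(R_1+R_2) = 20×33/303 = 2.18 V.
Assume saturation: I_D = (k_n/2)(V_GS − V_t)² with V_GS = V_G − I_D·R_S = 2.18 − 0.82·I_D.
Substituting gives 0.807·I_D² − 2.73·I_D + 0.926 = 0, with roots I_D = 0.382 or 3 mA.
The root I_D = 3 mA gives V_GS = -0.281 V ≤ V_t, so take I_D = 0.382 mA.
Then V_GS = 1.86 V and V_DS = V_DD − I_D(R_D+R_S) = 20 − 0.382×2.02 = 19.2 V.
Saturation requires V_DS ≥ V_GS − V_t = 0.565 V; 19.2 ≥ 0.565 ✓.

I_D ≈ 0.38 mA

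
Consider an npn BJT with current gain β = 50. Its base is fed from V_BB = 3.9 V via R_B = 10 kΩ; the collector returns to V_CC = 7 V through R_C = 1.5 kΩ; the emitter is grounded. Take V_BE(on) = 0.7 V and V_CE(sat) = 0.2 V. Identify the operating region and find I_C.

Assume active: I_B = (3.9 − 0.7)/10 = 0.32 mA, giving I_C = β·I_B = 16 mA.
But then V_CE = 7 − 16×1.5 = -17 V < V_CE(sat) = 0.2 V — impossible in the active region.
So the transistor is saturated. With V_CE = 0.2 V, I_C = (V_CC − 0.2)/R_C = 6.8/1.5 = 4.53 mA.
Check: β·I_B = 16 mA > I_C = 4.53 mA, confirming saturation.

saturation; I_C ≈ 4.5 mA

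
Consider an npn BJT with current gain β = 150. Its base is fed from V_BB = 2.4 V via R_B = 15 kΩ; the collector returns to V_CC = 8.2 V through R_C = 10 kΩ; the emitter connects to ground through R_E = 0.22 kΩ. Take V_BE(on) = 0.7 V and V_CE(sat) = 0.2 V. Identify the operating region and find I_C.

Assume active: I_B = (2.4 − 0.7)/(15 + 151×0.22) = 0.0353 mA, I_C = β·I_B = 5.29 mA.
Then V_CE = 8.2 − 5.29×10 − 5.32×0.22 = -45.9 V < 0.2 V — the active assumption fails.
Re-solve with V_CE = 0.2 V. KCL at the emitter: V_E/R_E = (V_BB−0.7−V_E)/R_B + (V_CC−0.2−V_E)/R_C, giving V_E = 0.194 V.
I_C = (V_CC − 0.2 − V_E)/R_C = (8 − 0.194)/10 = 0.781 mA.
Check: I_B = (1.7 − 0.194)/15 = 0.1 mA, and β·I_B = 15.1 mA > I_C, confirming saturation.

saturation; I_C ≈ 0.78 mA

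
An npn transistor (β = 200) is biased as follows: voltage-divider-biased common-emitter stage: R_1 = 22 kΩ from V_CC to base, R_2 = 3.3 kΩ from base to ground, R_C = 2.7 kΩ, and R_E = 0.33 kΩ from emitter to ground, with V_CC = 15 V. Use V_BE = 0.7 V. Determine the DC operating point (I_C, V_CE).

I_C ≈ 3.6 mA, V_CE ≈ 4 V

Thevenize the base divider: V_Th = V_CC·R_2/(R_1+R_2) = 15×3.3/25.3 = 1.96 V, R_Th = R_1‖R_2 = 2.87 kΩ.
Base-emitter loop: V_Th = I_B·R_Th + V_BE + (β+1)I_B·R_E, so I_B = (1.96 − 0.7) / (2.87 + 201×0.33) = 0.0182 mA.
I_C = β·I_B = 200×0.0182 = 3.63 mA, and I_E = (β+1)I_B = 3.65 mA.
V_CE = V_CC − I_C·R_C − I_E·R_E = 15 − 3.63×2.7 − 3.65×0.33 = 3.99 V.
V_CE = 3.99 V > 0.2 V confirms active-region operation.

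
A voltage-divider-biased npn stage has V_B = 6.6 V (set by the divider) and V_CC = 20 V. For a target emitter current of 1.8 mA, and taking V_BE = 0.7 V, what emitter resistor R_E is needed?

V_E = V_B − V_BE = 6.6 − 0.7 = 5.9 V.
R_E = V_E / I_E = 5.9 / 1.8 = 3.28 kΩ.

R_E ≈ 3.3 kΩ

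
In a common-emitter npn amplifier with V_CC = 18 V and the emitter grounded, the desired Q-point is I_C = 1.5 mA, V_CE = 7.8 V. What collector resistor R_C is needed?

R_C ≈ 6.8 kΩ

Collector loop: V_CC = I_C·R_C + V_CE.
R_C = (V_CC − V_CE)/I_C = (18 − 7.8)/1.5 = 6.8 kΩ.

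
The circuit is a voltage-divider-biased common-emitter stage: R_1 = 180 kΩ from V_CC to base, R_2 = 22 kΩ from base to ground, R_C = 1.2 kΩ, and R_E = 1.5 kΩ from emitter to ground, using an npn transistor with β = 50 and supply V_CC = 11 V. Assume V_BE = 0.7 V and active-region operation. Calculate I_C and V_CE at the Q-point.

I_C ≈ 0.26 mA, V_CE ≈ 10 V

Thevenize the base divider: V_Th = V_CC·R_2/(R_1+R_2) = 11×22/202 = 1.2 V, R_Th = R_1‖R_2 = 19.6 kΩ.
Base-emitter loop: V_Th = I_B·R_Th + V_BE + (β+1)I_B·R_E, so I_B = (1.2 − 0.7) / (19.6 + 51×1.5) = 0.00518 mA.
I_C = β·I_B = 50×0.00518 = 0.259 mA, and I_E = (β+1)I_B = 0.264 mA.
V_CE = V_CC − I_C·R_C − I_E·R_E = 11 − 0.259×1.2 − 0.264×1.5 = 10.3 V.
V_CE = 10.3 V > 0.2 V confirms active-region operation.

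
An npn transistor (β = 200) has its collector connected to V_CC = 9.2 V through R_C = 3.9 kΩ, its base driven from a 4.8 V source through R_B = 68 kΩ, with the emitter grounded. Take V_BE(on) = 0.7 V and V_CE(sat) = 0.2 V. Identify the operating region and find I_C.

saturation; I_C ≈ 2.3 mA

Assume active: I_B = (4.8 − 0.7)/68 = 0.0603 mA, giving I_C = β·I_B = 12.1 mA.
But then V_CE = 9.2 − 12.1×3.9 = -37.8 V < V_CE(sat) = 0.2 V — impossible in the active region.
So the transistor is saturated. With V_CE = 0.2 V, I_C = (V_CC − 0.2)/R_C = 9/3.9 = 2.31 mA.
Check: β·I_B = 12.1 mA > I_C = 2.31 mA, confirming saturation.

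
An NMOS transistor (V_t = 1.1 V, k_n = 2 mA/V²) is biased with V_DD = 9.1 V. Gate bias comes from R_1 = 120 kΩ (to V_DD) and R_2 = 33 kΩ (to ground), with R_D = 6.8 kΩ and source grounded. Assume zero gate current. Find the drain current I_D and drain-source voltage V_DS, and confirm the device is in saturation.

V_G = V_DD·R_2/(R_1+R_2) = 9.1×33/153 = 1.96 V. With the source grounded, V_GS = V_G = 1.96 V.
Assume saturation: I_D = (k_n/2)(V_GS − V_t)² = (2/2)×(1.96 − 1.1)² = 1×0.863² = 0.744 mA.
V_DS = V_DD − I_D·R_D = 9.1 − 0.744×6.8 = 4.04 V.
Saturation requires V_DS ≥ V_GS − V_t = 0.863 V; 4.04 ≥ 0.863 ✓.

I_D ≈ 0.74 mA, V_DS ≈ 4 V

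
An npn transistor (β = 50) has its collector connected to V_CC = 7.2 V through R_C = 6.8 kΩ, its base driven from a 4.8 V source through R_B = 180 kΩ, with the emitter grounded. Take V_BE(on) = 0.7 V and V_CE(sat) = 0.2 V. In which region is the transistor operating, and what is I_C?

saturation; I_C ≈ 1 mA

Assume active: I_B = (4.8 − 0.7)/180 = 0.0228 mA, giving I_C = β·I_B = 1.14 mA.
But then V_CE = 7.2 − 1.14×6.8 = -0.544 V < V_CE(sat) = 0.2 V — impossible in the active region.
So the transistor is saturated. With V_CE = 0.2 V, I_C = (V_CC − 0.2)/R_C = 7/6.8 = 1.03 mA.
Check: β·I_B = 1.14 mA > I_C = 1.03 mA, confirming saturation.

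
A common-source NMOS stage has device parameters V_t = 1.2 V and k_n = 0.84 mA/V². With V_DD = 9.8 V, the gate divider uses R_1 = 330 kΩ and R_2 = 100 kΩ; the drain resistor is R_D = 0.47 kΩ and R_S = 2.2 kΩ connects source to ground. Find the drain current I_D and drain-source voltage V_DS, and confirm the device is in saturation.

I_D ≈ 0.19 mA, V_DS ≈ 9.3 V

V_G = V_DD·R_2/(R_1+R_2) = 9.8×100/430 = 2.28 V.
Assume saturation: I_D = (k_n/2)(V_GS − V_t)² with V_GS = V_G − I_D·R_S = 2.28 − 2.2·I_D.
Substituting gives 2.03·I_D² − 2.99·I_D + 0.489 = 0, with roots I_D = 0.187 or 1.29 mA.
The root I_D = 1.29 mA gives V_GS = -0.55 V ≤ V_t, so take I_D = 0.187 mA.
Then V_GS = 1.87 V and V_DS = V_DD − I_D(R_D+R_S) = 9.8 − 0.187×2.67 = 9.3 V.
Saturation requires V_DS ≥ V_GS − V_t = 0.667 V; 9.3 ≥ 0.667 ✓.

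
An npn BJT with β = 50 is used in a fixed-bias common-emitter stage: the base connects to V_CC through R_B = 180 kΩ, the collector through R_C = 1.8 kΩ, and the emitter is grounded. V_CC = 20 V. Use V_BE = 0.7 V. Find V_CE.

Base loop: V_CC = I_B·R_B + V_BE, so I_B = (20 − 0.7)/180 kΩ = 0.107 mA.
In the active region I_C = β·I_B = 50 × 0.107 = 5.36 mA.
Collector loop: V_CE = V_CC − I_C·R_C = 20 − 5.36×1.8 = 10.3 V.
Since V_CE = 10.3 V > V_CE(sat) ≈ 0.2 V, the transistor is in the active region as assumed.

V_CE ≈ 10 V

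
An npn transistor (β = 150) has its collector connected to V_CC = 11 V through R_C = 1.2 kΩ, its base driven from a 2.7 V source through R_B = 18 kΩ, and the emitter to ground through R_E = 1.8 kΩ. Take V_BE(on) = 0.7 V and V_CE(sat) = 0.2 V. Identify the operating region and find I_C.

Assume active. Base-emitter loop: I_B = (V_BB − V_BE)/(R_B + (β+1)R_E) = (2.7 − 0.7)/(18 + 151×1.8) = 0.0069 mA.
I_C = β·I_B = 150×0.0069 = 1.04 mA.
V_CE = V_CC − I_C·R_C − I_E·R_E = 11 − 1.04×1.2 − 1.04×1.8 = 7.88 V > V_CE(sat), so the active-region assumption holds.

active; I_C ≈ 1 mA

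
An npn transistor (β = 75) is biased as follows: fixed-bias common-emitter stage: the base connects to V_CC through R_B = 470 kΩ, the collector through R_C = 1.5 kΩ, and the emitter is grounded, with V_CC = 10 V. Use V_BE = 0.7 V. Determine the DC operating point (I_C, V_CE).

Base loop: V_CC = I_B·R_B + V_BE, so I_B = (10 − 0.7)/470 kΩ = 0.0198 mA.
In the active region I_C = β·I_B = 75 × 0.0198 = 1.48 mA.
Collector loop: V_CE = V_CC − I_C·R_C = 10 − 1.48×1.5 = 7.77 V.
Since V_CE = 7.77 V > V_CE(sat) ≈ 0.2 V, the transistor is in the active region as assumed.

I_C ≈ 1.5 mA, V_CE ≈ 7.8 V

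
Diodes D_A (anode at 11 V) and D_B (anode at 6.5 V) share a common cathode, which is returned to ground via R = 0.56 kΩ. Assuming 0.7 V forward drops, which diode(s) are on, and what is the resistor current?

Assume both conduct. Then node N would need to be at both 11−0.7 = 10.3 V and 6.5−0.7 = 5.8 V, which is impossible.
Assume only D_A conducts: V_N = 11 − 0.7 = 10.3 V, so I_R = 10.3/0.56 = 18.4 mA.
Check D_B: its anode-to-cathode voltage is 6.5 − 10.3 = -3.8 V < 0.7 V, so it is off. The assumption is consistent.

Only D_A conducts; I_R ≈ 18 mA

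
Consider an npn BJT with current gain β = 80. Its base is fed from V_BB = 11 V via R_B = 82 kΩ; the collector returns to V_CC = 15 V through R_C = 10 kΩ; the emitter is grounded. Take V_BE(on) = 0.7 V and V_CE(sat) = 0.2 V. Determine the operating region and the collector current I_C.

saturation; I_C ≈ 1.5 mA

Assume active: I_B = (11 − 0.7)/82 = 0.126 mA, giving I_C = β·I_B = 10 mA.
But then V_CE = 15 − 10×10 = -85.5 V < V_CE(sat) = 0.2 V — impossible in the active region.
So the transistor is saturated. With V_CE = 0.2 V, I_C = (V_CC − 0.2)/R_C = 14.8/10 = 1.48 mA.
Check: β·I_B = 10 mA > I_C = 1.48 mA, confirming saturation.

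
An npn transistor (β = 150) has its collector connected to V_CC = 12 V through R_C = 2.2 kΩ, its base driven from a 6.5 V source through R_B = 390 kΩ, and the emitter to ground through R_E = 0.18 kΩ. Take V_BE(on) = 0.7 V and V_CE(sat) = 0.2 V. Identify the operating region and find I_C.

Assume active. Base-emitter loop: I_B = (V_BB − V_BE)/(R_B + (β+1)R_E) = (6.5 − 0.7)/(390 + 151×0.18) = 0.0139 mA.
I_C = β·I_B = 150×0.0139 = 2.09 mA.
V_CE = V_CC − I_C·R_C − I_E·R_E = 12 − 2.09×2.2 − 2.1×0.18 = 7.03 V > V_CE(sat), so the active-region assumption holds.

active; I_C ≈ 2.1 mA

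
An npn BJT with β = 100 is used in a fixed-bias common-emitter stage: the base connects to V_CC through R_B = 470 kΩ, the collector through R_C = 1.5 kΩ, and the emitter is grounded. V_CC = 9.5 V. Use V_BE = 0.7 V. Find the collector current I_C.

Base loop: V_CC = I_B·R_B + V_BE, so I_B = (9.5 − 0.7)/470 kΩ = 0.0187 mA.
In the active region I_C = β·I_B = 100 × 0.0187 = 1.87 mA.
Collector loop: V_CE = V_CC − I_C·R_C = 9.5 − 1.87×1.5 = 6.69 V.
Since V_CE = 6.69 V > V_CE(sat) ≈ 0.2 V, the transistor is in the active region as assumed.

I_C ≈ 1.9 mA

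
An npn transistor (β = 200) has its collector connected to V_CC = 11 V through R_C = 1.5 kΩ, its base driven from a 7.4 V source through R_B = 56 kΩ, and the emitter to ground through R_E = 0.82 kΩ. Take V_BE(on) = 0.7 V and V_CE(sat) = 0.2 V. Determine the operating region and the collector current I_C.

saturation; I_C ≈ 4.6 mA

Assume active: I_B = (7.4 − 0.7)/(56 + 201×0.82) = 0.0303 mA, I_C = β·I_B = 6.07 mA.
Then V_CE = 11 − 6.07×1.5 − 6.1×0.82 = -3.1 V < 0.2 V — the active assumption fails.
Re-solve with V_CE = 0.2 V. KCL at the emitter: V_E/R_E = (V_BB−0.7−V_E)/R_B + (V_CC−0.2−V_E)/R_C, giving V_E = 3.84 V.
I_C = (V_CC − 0.2 − V_E)/R_C = (10.8 − 3.84)/1.5 = 4.64 mA.
Check: I_B = (6.7 − 3.84)/56 = 0.051 mA, and β·I_B = 10.2 mA > I_C, confirming saturation.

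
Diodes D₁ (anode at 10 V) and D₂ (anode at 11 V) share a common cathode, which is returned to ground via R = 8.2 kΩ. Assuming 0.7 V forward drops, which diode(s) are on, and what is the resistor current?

Assume both conduct. Then node N would need to be at both 10−0.7 = 9.3 V and 11−0.7 = 10.3 V, which is impossible.
Assume only D₂ conducts: V_N = 11 − 0.7 = 10.3 V, so I_R = 10.3/8.2 = 1.26 mA.
Check D₁: its anode-to-cathode voltage is 10 − 10.3 = -0.3 V < 0.7 V, so it is off. The assumption is consistent.

Only D₂ conducts; I_R ≈ 1.3 mA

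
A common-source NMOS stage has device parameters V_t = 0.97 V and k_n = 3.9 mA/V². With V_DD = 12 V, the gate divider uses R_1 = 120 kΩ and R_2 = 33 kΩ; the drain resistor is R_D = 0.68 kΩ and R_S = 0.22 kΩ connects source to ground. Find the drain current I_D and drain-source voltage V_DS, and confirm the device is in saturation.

V_G = V_DD·R_2/(R_1+R_2) = 12×33/153 = 2.59 V.
Assume saturation: I_D = (k_n/2)(V_GS − V_t)² with V_GS = V_G − I_D·R_S = 2.59 − 0.22·I_D.
Substituting gives 0.0944·I_D² − 2.39·I_D + 5.11 = 0, with roots I_D = 2.36 or 22.9 mA.
The root I_D = 22.9 mA gives V_GS = -2.46 V ≤ V_t, so take I_D = 2.36 mA.
Then V_GS = 2.07 V and V_DS = V_DD − I_D(R_D+R_S) = 12 − 2.36×0.9 = 9.88 V.
Saturation requires V_DS ≥ V_GS − V_t = 1.1 V; 9.88 ≥ 1.1 ✓.

I_D ≈ 2.4 mA, V_DS ≈ 9.9 V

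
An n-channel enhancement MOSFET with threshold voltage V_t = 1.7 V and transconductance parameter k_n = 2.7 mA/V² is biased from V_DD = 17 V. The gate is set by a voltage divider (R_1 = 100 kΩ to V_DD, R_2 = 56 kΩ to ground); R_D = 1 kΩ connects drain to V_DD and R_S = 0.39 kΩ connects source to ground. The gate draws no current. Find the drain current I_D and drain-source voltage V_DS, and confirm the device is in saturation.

I_D ≈ 5.9 mA, V_DS ≈ 8.8 V

V_G = V_DD·R_2/(R_1+R_2) = 17×56/156 = 6.1 V.
Assume saturation: I_D = (k_n/2)(V_GS − V_t)² with V_GS = V_G − I_D·R_S = 6.1 − 0.39·I_D.
Substituting gives 0.205·I_D² − 5.64·I_D + 26.2 = 0, with roots I_D = 5.92 or 21.5 mA.
The root I_D = 21.5 mA gives V_GS = -2.29 V ≤ V_t, so take I_D = 5.92 mA.
Then V_GS = 3.79 V and V_DS = V_DD − I_D(R_D+R_S) = 17 − 5.92×1.39 = 8.77 V.
Saturation requires V_DS ≥ V_GS − V_t = 2.09 V; 8.77 ≥ 2.09 ✓.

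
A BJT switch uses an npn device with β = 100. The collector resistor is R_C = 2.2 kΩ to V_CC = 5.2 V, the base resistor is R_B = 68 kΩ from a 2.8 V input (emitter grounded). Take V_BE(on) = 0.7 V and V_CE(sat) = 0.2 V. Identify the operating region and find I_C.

saturation; I_C ≈ 2.3 mA

Assume active: I_B = (2.8 − 0.7)/68 = 0.0309 mA, giving I_C = β·I_B = 3.09 mA.
But then V_CE = 5.2 − 3.09×2.2 = -1.59 V < V_CE(sat) = 0.2 V — impossible in the active region.
So the transistor is saturated. With V_CE = 0.2 V, I_C = (V_CC − 0.2)/R_C = 5/2.2 = 2.27 mA.
Check: β·I_B = 3.09 mA > I_C = 2.27 mA, confirming saturation.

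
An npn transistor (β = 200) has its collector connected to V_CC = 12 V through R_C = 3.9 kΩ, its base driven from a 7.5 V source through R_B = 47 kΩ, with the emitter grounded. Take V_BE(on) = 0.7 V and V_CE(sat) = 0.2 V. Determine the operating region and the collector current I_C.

saturation; I_C ≈ 3 mA

Assume active: I_B = (7.5 − 0.7)/47 = 0.145 mA, giving I_C = β·I_B = 28.9 mA.
But then V_CE = 12 − 28.9×3.9 = -101 V < V_CE(sat) = 0.2 V — impossible in the active region.
So the transistor is saturated. With V_CE = 0.2 V, I_C = (V_CC − 0.2)/R_C = 11.8/3.9 = 3.03 mA.
Check: β·I_B = 28.9 mA > I_C = 3.03 mA, confirming saturation.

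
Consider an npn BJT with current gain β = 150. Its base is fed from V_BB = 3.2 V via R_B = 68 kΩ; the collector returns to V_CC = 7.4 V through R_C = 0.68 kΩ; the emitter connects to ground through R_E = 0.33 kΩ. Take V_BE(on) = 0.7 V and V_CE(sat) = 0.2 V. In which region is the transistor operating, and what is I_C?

Assume active. Base-emitter loop: I_B = (V_BB − V_BE)/(R_B + (β+1)R_E) = (3.2 − 0.7)/(68 + 151×0.33) = 0.0212 mA.
I_C = β·I_B = 150×0.0212 = 3.18 mA.
V_CE = V_CC − I_C·R_C − I_E·R_E = 7.4 − 3.18×0.68 − 3.2×0.33 = 4.18 V > V_CE(sat), so the active-region assumption holds.

active; I_C ≈ 3.2 mA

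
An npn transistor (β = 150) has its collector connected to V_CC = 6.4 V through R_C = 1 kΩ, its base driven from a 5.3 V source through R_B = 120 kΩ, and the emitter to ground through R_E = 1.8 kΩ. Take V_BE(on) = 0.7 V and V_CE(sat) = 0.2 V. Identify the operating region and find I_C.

Assume active. Base-emitter loop: I_B = (V_BB − V_BE)/(R_B + (β+1)R_E) = (5.3 − 0.7)/(120 + 151×1.8) = 0.0117 mA.
I_C = β·I_B = 150×0.0117 = 1.76 mA.
V_CE = V_CC − I_C·R_C − I_E·R_E = 6.4 − 1.76×1 − 1.77×1.8 = 1.45 V > V_CE(sat), so the active-region assumption holds.

active; I_C ≈ 1.8 mA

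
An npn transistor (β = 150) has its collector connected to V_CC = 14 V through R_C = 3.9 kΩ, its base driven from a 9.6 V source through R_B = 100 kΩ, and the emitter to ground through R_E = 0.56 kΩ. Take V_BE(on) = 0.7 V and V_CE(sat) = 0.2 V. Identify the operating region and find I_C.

Assume active: I_B = (9.6 − 0.7)/(100 + 151×0.56) = 0.0482 mA, I_C = β·I_B = 7.23 mA.
Then V_CE = 14 − 7.23×3.9 − 7.28×0.56 = -18.3 V < 0.2 V — the active assumption fails.
Re-solve with V_CE = 0.2 V. KCL at the emitter: V_E/R_E = (V_BB−0.7−V_E)/R_B + (V_CC−0.2−V_E)/R_C, giving V_E = 1.77 V.
I_C = (V_CC − 0.2 − V_E)/R_C = (13.8 − 1.77)/3.9 = 3.09 mA.
Check: I_B = (8.9 − 1.77)/100 = 0.0713 mA, and β·I_B = 10.7 mA > I_C, confirming saturation.

saturation; I_C ≈ 3.1 mA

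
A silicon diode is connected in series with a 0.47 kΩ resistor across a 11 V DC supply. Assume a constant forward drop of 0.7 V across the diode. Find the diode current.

KVL around the loop: 11 = V_D + I·R = 0.7 + I × 0.47 kΩ.
So I = (11 − 0.7) / 0.47 kΩ = 10.3 / 0.47 = 21.9 mA.

I ≈ 22 mA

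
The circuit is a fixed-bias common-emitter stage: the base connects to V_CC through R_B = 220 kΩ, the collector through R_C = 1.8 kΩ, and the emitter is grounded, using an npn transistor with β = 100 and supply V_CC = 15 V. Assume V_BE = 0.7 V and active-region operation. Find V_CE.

V_CE ≈ 3.3 V

Base loop: V_CC = I_B·R_B + V_BE, so I_B = (15 − 0.7)/220 kΩ = 0.065 mA.
In the active region I_C = β·I_B = 100 × 0.065 = 6.5 mA.
Collector loop: V_CE = V_CC − I_C·R_C = 15 − 6.5×1.8 = 3.3 V.
Since V_CE = 3.3 V > V_CE(sat) ≈ 0.2 V, the transistor is in the active region as assumed.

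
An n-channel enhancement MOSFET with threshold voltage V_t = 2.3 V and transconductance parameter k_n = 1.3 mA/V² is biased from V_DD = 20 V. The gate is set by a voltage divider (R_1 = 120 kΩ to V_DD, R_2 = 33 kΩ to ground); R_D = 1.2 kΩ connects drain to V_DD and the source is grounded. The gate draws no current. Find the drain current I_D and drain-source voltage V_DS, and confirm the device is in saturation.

I_D ≈ 2.6 mA, V_DS ≈ 17 V

V_G = V_DD·R_2/(R_1+R_2) = 20×33/153 = 4.31 V. With the source grounded, V_GS = V_G = 4.31 V.
Assume saturation: I_D = (k_n/2)(V_GS − V_t)² = (1.3/2)×(4.31 − 2.3)² = 0.65×2.01² = 2.64 mA.
V_DS = V_DD − I_D·R_D = 20 − 2.64×1.2 = 16.8 V.
Saturation requires V_DS ≥ V_GS − V_t = 2.01 V; 16.8 ≥ 2.01 ✓.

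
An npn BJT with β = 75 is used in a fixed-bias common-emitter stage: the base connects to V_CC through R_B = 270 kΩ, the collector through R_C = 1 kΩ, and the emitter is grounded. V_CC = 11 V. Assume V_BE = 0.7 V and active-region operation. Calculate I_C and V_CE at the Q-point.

Base loop: V_CC = I_B·R_B + V_BE, so I_B = (11 − 0.7)/270 kΩ = 0.0381 mA.
In the active region I_C = β·I_B = 75 × 0.0381 = 2.86 mA.
Collector loop: V_CE = V_CC − I_C·R_C = 11 − 2.86×1 = 8.14 V.
Since V_CE = 8.14 V > V_CE(sat) ≈ 0.2 V, the transistor is in the active region as assumed.

I_C ≈ 2.9 mA, V_CE ≈ 8.1 V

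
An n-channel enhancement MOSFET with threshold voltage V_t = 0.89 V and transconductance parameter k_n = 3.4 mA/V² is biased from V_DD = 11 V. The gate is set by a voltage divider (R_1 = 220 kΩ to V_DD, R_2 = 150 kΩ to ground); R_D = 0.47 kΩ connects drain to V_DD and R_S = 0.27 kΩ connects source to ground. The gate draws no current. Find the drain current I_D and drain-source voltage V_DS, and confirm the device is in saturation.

V_G = V_DD·R_2/(R_1+R_2) = 11×150/370 = 4.46 V.
Assume saturation: I_D = (k_n/2)(V_GS − V_t)² with V_GS = V_G − I_D·R_S = 4.46 − 0.27·I_D.
Substituting gives 0.124·I_D² − 4.28·I_D + 21.7 = 0, with roots I_D = 6.17 or 28.3 mA.
The root I_D = 28.3 mA gives V_GS = -3.19 V ≤ V_t, so take I_D = 6.17 mA.
Then V_GS = 2.79 V and V_DS = V_DD − I_D(R_D+R_S) = 11 − 6.17×0.74 = 6.44 V.
Saturation requires V_DS ≥ V_GS − V_t = 1.9 V; 6.44 ≥ 1.9 ✓.

I_D ≈ 6.2 mA, V_DS ≈ 6.4 V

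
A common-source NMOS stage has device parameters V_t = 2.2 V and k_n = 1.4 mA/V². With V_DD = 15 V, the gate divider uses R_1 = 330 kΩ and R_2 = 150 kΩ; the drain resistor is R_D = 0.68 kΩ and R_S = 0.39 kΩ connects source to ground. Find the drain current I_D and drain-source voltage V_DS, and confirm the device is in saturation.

V_G = V_DD·R_2/(R_1+R_2) = 15×150/480 = 4.69 V.
Assume saturation: I_D = (k_n/2)(V_GS − V_t)² with V_GS = V_G − I_D·R_S = 4.69 − 0.39·I_D.
Substituting gives 0.106·I_D² − 2.36·I_D + 4.33 = 0, with roots I_D = 2.02 or 20.1 mA.
The root I_D = 20.1 mA gives V_GS = -3.16 V ≤ V_t, so take I_D = 2.02 mA.
Then V_GS = 3.9 V and V_DS = V_DD − I_D(R_D+R_S) = 15 − 2.02×1.07 = 12.8 V.
Saturation requires V_DS ≥ V_GS − V_t = 1.7 V; 12.8 ≥ 1.7 ✓.

I_D ≈ 2 mA, V_DS ≈ 13 V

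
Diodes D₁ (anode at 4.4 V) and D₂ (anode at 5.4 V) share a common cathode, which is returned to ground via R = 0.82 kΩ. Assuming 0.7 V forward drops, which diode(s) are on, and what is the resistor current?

Assume both conduct. Then node N would need to be at both 4.4−0.7 = 3.7 V and 5.4−0.7 = 4.7 V, which is impossible.
Assume only D₂ conducts: V_N = 5.4 − 0.7 = 4.7 V, so I_R = 4.7/0.82 = 5.73 mA.
Check D₁: its anode-to-cathode voltage is 4.4 − 4.7 = -0.3 V < 0.7 V, so it is off. The assumption is consistent.

Only D₂ conducts; I_R ≈ 5.7 mA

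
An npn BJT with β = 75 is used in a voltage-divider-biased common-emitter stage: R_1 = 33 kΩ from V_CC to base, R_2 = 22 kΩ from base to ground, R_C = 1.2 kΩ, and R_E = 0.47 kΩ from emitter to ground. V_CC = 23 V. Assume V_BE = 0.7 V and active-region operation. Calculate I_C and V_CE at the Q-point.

Thevenize the base divider: V_Th = V_CC·R_2/(R_1+R_2) = 23×22/55 = 9.2 V, R_Th = R_1‖R_2 = 13.2 kΩ.
Base-emitter loop: V_Th = I_B·R_Th + V_BE + (β+1)I_B·R_E, so I_B = (9.2 − 0.7) / (13.2 + 76×0.47) = 0.174 mA.
I_C = β·I_B = 75×0.174 = 13 mA, and I_E = (β+1)I_B = 13.2 mA.
V_CE = V_CC − I_C·R_C − I_E·R_E = 23 − 13×1.2 − 13.2×0.47 = 1.16 V.
V_CE = 1.16 V > 0.2 V confirms active-region operation.

I_C ≈ 13 mA, V_CE ≈ 1.2 V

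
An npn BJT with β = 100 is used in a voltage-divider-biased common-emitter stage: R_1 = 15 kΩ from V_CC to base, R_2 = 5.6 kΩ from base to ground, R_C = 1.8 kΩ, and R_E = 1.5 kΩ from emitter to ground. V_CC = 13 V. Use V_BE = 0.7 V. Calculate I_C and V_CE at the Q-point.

Thevenize the base divider: V_Th = V_CC·R_2/(R_1+R_2) = 13×5.6/20.6 = 3.53 V, R_Th = R_1‖R_2 = 4.08 kΩ.
Base-emitter loop: V_Th = I_B·R_Th + V_BE + (β+1)I_B·R_E, so I_B = (3.53 − 0.7) / (4.08 + 101×1.5) = 0.0182 mA.
I_C = β·I_B = 100×0.0182 = 1.82 mA, and I_E = (β+1)I_B = 1.84 mA.
V_CE = V_CC − I_C·R_C − I_E·R_E = 13 − 1.82×1.8 − 1.84×1.5 = 6.96 V.
V_CE = 6.96 V > 0.2 V confirms active-region operation.

I_C ≈ 1.8 mA, V_CE ≈ 7 V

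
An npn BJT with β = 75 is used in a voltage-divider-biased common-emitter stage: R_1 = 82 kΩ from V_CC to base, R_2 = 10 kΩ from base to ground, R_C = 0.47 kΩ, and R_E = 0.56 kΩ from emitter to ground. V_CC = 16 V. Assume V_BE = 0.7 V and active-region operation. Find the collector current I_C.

Thevenize the base divider: V_Th = V_CC·R_2/(R_1+R_2) = 16×10/92 = 1.74 V, R_Th = R_1‖R_2 = 8.91 kΩ.
Base-emitter loop: V_Th = I_B·R_Th + V_BE + (β+1)I_B·R_E, so I_B = (1.74 − 0.7) / (8.91 + 76×0.56) = 0.0202 mA.
I_C = β·I_B = 75×0.0202 = 1.51 mA, and I_E = (β+1)I_B = 1.53 mA.
V_CE = V_CC − I_C·R_C − I_E·R_E = 16 − 1.51×0.47 − 1.53×0.56 = 14.4 V.
V_CE = 14.4 V > 0.2 V confirms active-region operation.

I_C ≈ 1.5 mA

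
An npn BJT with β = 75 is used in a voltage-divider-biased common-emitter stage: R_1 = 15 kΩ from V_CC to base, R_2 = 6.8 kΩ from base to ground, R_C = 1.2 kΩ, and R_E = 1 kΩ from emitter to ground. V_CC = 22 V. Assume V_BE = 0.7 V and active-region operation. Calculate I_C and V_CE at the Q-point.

Thevenize the base divider: V_Th = V_CC·R_2/(R_1+R_2) = 22×6.8/21.8 = 6.86 V, R_Th = R_1‖R_2 = 4.68 kΩ.
Base-emitter loop: V_Th = I_B·R_Th + V_BE + (β+1)I_B·R_E, so I_B = (6.86 − 0.7) / (4.68 + 76×1) = 0.0764 mA.
I_C = β·I_B = 75×0.0764 = 5.73 mA, and I_E = (β+1)I_B = 5.81 mA.
V_CE = V_CC − I_C·R_C − I_E·R_E = 22 − 5.73×1.2 − 5.81×1 = 9.32 V.
V_CE = 9.32 V > 0.2 V confirms active-region operation.

I_C ≈ 5.7 mA, V_CE ≈ 9.3 V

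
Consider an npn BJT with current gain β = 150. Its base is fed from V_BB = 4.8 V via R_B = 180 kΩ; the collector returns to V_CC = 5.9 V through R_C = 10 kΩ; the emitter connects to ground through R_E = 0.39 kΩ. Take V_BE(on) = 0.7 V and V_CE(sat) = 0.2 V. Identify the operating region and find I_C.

saturation; I_C ≈ 0.55 mA

Assume active: I_B = (4.8 − 0.7)/(180 + 151×0.39) = 0.0172 mA, I_C = β·I_B = 2.57 mA.
Then V_CE = 5.9 − 2.57×10 − 2.59×0.39 = -20.9 V < 0.2 V — the active assumption fails.
Re-solve with V_CE = 0.2 V. KCL at the emitter: V_E/R_E = (V_BB−0.7−V_E)/R_B + (V_CC−0.2−V_E)/R_C, giving V_E = 0.222 V.
I_C = (V_CC − 0.2 − V_E)/R_C = (5.7 − 0.222)/10 = 0.548 mA.
Check: I_B = (4.1 − 0.222)/180 = 0.0215 mA, and β·I_B = 3.23 mA > I_C, confirming saturation.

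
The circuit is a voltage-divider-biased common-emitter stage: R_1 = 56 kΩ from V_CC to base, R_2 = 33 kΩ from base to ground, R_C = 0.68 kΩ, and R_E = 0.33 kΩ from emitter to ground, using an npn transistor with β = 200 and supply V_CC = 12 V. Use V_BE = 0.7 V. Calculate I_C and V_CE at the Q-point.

I_C ≈ 8.6 mA, V_CE ≈ 3.3 V

Thevenize the base divider: V_Th = V_CC·R_2/(R_1+R_2) = 12×33/89 = 4.45 V, R_Th = R_1‖R_2 = 20.8 kΩ.
Base-emitter loop: V_Th = I_B·R_Th + V_BE + (β+1)I_B·R_E, so I_B = (4.45 − 0.7) / (20.8 + 201×0.33) = 0.0431 mA.
I_C = β·I_B = 200×0.0431 = 8.61 mA, and I_E = (β+1)I_B = 8.65 mA.
V_CE = V_CC − I_C·R_C − I_E·R_E = 12 − 8.61×0.68 − 8.65×0.33 = 3.29 V.
V_CE = 3.29 V > 0.2 V confirms active-region operation.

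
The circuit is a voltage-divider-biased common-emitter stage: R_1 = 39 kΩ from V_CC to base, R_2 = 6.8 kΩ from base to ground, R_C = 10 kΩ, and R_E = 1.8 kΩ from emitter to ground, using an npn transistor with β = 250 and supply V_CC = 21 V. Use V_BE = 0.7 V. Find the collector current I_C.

Thevenize the base divider: V_Th = V_CC·R_2/(R_1+R_2) = 21×6.8/45.8 = 3.12 V, R_Th = R_1‖R_2 = 5.79 kΩ.
Base-emitter loop: V_Th = I_B·R_Th + V_BE + (β+1)I_B·R_E, so I_B = (3.12 − 0.7) / (5.79 + 251×1.8) = 0.00528 mA.
I_C = β·I_B = 250×0.00528 = 1.32 mA, and I_E = (β+1)I_B = 1.33 mA.
V_CE = V_CC − I_C·R_C − I_E·R_E = 21 − 1.32×10 − 1.33×1.8 = 5.4 V.
V_CE = 5.4 V > 0.2 V confirms active-region operation.

I_C ≈ 1.3 mA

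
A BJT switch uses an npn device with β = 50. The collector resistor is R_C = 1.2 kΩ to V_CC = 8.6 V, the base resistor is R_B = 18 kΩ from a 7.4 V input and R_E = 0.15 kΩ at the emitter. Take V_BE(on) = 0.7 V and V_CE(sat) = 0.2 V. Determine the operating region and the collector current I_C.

saturation; I_C ≈ 6.2 mA

Assume active: I_B = (7.4 − 0.7)/(18 + 51×0.15) = 0.261 mA, I_C = β·I_B = 13.1 mA.
Then V_CE = 8.6 − 13.1×1.2 − 13.3×0.15 = -9.07 V < 0.2 V — the active assumption fails.
Re-solve with V_CE = 0.2 V. KCL at the emitter: V_E/R_E = (V_BB−0.7−V_E)/R_B + (V_CC−0.2−V_E)/R_C, giving V_E = 0.976 V.
I_C = (V_CC − 0.2 − V_E)/R_C = (8.4 − 0.976)/1.2 = 6.19 mA.
Check: I_B = (6.7 − 0.976)/18 = 0.318 mA, and β·I_B = 15.9 mA > I_C, confirming saturation.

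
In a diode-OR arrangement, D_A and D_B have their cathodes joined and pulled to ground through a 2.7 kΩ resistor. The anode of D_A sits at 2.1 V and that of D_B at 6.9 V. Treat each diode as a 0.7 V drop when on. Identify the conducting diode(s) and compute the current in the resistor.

Only D_B conducts; I_R ≈ 2.3 mA

Assume both conduct. Then node N would need to be at both 2.1−0.7 = 1.4 V and 6.9−0.7 = 6.2 V, which is impossible.
Assume only D_B conducts: V_N = 6.9 − 0.7 = 6.2 V, so I_R = 6.2/2.7 = 2.3 mA.
Check D_A: its anode-to-cathode voltage is 2.1 − 6.2 = -4.1 V < 0.7 V, so it is off. The assumption is consistent.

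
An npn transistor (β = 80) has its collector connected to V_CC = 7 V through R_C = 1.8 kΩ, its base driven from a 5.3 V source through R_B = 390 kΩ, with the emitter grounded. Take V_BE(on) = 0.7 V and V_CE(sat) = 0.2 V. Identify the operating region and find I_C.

Assume active. Base-emitter loop: I_B = (V_BB − V_BE)/R_B = (5.3 − 0.7)/390 = 0.0118 mA.
I_C = β·I_B = 80×0.0118 = 0.944 mA.
V_CE = V_CC − I_C·R_C = 7 − 0.944×1.8 = 5.3 V > V_CE(sat), so the active-region assumption holds.

active; I_C ≈ 0.94 mA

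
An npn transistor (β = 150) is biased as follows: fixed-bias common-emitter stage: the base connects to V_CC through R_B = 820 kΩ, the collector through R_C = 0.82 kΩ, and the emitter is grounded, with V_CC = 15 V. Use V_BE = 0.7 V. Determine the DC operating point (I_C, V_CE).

Base loop: V_CC = I_B·R_B + V_BE, so I_B = (15 − 0.7)/820 kΩ = 0.0174 mA.
In the active region I_C = β·I_B = 150 × 0.0174 = 2.62 mA.
Collector loop: V_CE = V_CC − I_C·R_C = 15 − 2.62×0.82 = 12.9 V.
Since V_CE = 12.9 V > V_CE(sat) ≈ 0.2 V, the transistor is in the active region as assumed.

I_C ≈ 2.6 mA, V_CE ≈ 13 V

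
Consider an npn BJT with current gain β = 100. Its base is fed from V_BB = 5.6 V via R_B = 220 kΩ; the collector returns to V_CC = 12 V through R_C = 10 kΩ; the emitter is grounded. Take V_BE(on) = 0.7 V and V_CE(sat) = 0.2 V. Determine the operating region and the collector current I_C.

Assume active: I_B = (5.6 − 0.7)/220 = 0.0223 mA, giving I_C = β·I_B = 2.23 mA.
But then V_CE = 12 − 2.23×10 = -10.3 V < V_CE(sat) = 0.2 V — impossible in the active region.
So the transistor is saturated. With V_CE = 0.2 V, I_C = (V_CC − 0.2)/R_C = 11.8/10 = 1.18 mA.
Check: β·I_B = 2.23 mA > I_C = 1.18 mA, confirming saturation.

saturation; I_C ≈ 1.2 mA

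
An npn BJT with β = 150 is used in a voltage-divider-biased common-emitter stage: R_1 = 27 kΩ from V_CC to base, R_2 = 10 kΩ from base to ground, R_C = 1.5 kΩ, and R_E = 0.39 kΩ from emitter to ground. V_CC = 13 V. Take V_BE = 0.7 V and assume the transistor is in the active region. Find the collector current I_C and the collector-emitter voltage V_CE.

I_C ≈ 6.4 mA, V_CE ≈ 0.93 V

Thevenize the base divider: V_Th = V_CC·R_2/(R_1+R_2) = 13×10/37 = 3.51 V, R_Th = R_1‖R_2 = 7.3 kΩ.
Base-emitter loop: V_Th = I_B·R_Th + V_BE + (β+1)I_B·R_E, so I_B = (3.51 − 0.7) / (7.3 + 151×0.39) = 0.0425 mA.
I_C = β·I_B = 150×0.0425 = 6.38 mA, and I_E = (β+1)I_B = 6.42 mA.
V_CE = V_CC − I_C·R_C − I_E·R_E = 13 − 6.38×1.5 − 6.42×0.39 = 0.932 V.
V_CE = 0.932 V > 0.2 V confirms active-region operation.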